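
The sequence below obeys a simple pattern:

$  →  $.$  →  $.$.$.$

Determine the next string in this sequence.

Each string is two copies of the previous one joined by '.'.
Doubling $.$.$.$ with '.' between the halves:

$.$.$.$.$.$.$.$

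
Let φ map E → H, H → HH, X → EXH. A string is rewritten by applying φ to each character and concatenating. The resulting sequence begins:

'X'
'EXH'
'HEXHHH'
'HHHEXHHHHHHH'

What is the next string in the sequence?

Expanding HHHEXHHHHHHH: H→HH, H→HH, H→HH, E→H, X→EXH, H→HH, H→HH, H→HH, H→HH, H→HH, H→HH, H→HH. Concatenated: HH HH HH H EXH HH HH HH HH HH HH HH.

HHHHHHHEXHHHHHHHHHHHHHHH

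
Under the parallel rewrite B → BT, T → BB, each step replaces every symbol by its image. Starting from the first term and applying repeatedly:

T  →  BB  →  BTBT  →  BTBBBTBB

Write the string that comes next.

Rewriting each symbol of BTBBBTBB: B→BT, T→BB, B→BT, B→BT, B→BT, T→BB, B→BT, B→BT, which concatenates to BT BB BT BT BT BB BT BT.

BTBBBTBTBTBBBTBT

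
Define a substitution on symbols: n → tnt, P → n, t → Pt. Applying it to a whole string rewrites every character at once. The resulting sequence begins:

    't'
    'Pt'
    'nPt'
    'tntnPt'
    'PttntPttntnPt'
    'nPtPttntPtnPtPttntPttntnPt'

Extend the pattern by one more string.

tntnPtnPtPttntPtnPttntnPtnPtPttntPtnPtPttntPttntnPt

Replace each of the 26 characters of nPtPttntPtnPtPttntPttntnPt in place — tnt n Pt n Pt Pt tnt Pt n Pt tnt n Pt n Pt Pt tnt Pt n Pt Pt tnt Pt tnt n Pt — and concatenate.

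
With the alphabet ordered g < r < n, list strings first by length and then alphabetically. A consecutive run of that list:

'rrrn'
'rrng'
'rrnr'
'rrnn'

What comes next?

rngg

Find the rightmost character of rrnn below n, bump it to the next letter, and reset everything to its right to g.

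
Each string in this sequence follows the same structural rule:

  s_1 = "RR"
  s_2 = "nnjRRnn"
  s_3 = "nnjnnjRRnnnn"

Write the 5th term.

nnjnnjnnjnnjRRnnnnnnnn

s(k+1) = nnj·s(k)·nn, so each term gains nnj as a prefix and nn as a suffix.
From nnjnnjRRnnnn, 2 further steps: nnjnnjRRnnnn → nnjnnjnnjRRnnnnnn → (answer).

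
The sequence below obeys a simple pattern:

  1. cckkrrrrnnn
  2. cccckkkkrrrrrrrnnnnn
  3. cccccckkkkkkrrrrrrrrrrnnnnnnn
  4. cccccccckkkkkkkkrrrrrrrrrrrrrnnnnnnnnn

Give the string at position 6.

Each string has the form c^{2n} k^{2n} r^{3n+1} n^{2n+1} (n = 1, 2, …).
At n = 6 the blocks have lengths 12, 12, 19, 13.

cccccccccccckkkkkkkkkkkkrrrrrrrrrrrrrrrrrrrnnnnnnnnnnnnn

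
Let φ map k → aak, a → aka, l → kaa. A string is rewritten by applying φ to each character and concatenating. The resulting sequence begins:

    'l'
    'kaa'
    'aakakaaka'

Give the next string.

akaakaaakakaaakakaakaaakaka

Apply φ to aakakaaka symbol by symbol: a→aka, a→aka, k→aak, a→aka, k→aak, a→aka, a→aka, k→aak, a→aka; joined: aka aka aak aka aak aka aka aak aka.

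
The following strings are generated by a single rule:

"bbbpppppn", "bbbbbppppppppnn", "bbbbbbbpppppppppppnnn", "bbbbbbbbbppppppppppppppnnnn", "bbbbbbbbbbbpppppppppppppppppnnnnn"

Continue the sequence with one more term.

The n-th term is 2n+1 b's then 3n+2 p's then n n's (n = 1, 2, …).
At n = 6 the blocks have lengths 13, 20, 6.

bbbbbbbbbbbbbppppppppppppppppppppnnnnnn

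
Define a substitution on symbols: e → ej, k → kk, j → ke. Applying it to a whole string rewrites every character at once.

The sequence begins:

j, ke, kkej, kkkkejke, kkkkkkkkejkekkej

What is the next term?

φ(kkkkkkkkejkekkej) expands symbol-by-symbol to kk kk kk kk kk kk kk kk ej ke kk ej kk kk ej ke; joining the 16 pieces gives the next term.

kkkkkkkkkkkkkkkkejkekkejkkkkejke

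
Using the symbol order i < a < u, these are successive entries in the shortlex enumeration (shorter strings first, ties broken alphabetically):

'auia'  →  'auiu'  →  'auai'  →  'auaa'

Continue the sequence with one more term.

The successor of auaa increments the rightmost position that isn't already u and resets every position after it to i.

auau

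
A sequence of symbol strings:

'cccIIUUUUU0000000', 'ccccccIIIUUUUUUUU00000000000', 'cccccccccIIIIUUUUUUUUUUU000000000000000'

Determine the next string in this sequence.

ccccccccccccIIIIIUUUUUUUUUUUUUU0000000000000000000

Reading off run lengths: c runs 3, 6, 9; I runs 2, 3, 4; U runs 5, 8, 11; 0 runs 7, 11, 15 — each is linear in n (n = 1, 2, …).
At n = 4 the blocks have lengths 12, 5, 14, 19.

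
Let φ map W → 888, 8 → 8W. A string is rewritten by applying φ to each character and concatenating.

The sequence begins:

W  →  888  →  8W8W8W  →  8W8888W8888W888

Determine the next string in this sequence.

8W8888W8W8W8W8888W8W8W8W8888W8W8W

φ(8W8888W8888W888) expands symbol-by-symbol to 8W 888 8W 8W 8W 8W 888 8W 8W 8W 8W 888 8W 8W 8W; joining the 15 pieces gives the next term.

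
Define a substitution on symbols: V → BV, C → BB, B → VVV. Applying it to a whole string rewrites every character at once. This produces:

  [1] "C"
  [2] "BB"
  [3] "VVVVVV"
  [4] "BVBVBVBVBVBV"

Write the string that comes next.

Rewriting each symbol of BVBVBVBVBVBV: B→VVV, V→BV, B→VVV, V→BV, B→VVV, V→BV, B→VVV, V→BV, B→VVV, V→BV, B→VVV, V→BV, which concatenates to VVV BV VVV BV VVV BV VVV BV VVV BV VVV BV.

VVVBVVVVBVVVVBVVVVBVVVVBVVVVBV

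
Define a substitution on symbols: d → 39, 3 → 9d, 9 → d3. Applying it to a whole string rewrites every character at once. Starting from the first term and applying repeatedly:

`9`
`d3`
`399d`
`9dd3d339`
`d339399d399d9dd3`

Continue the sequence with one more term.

399d9dd39dd3d3399dd3d339d339399d

Replace each of the 16 characters of d339399d399d9dd3 in place — 39 9d 9d d3 9d d3 d3 39 9d d3 d3 39 d3 39 39 9d — and concatenate.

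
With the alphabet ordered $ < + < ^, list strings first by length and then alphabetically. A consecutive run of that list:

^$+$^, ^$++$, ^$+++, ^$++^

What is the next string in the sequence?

^$+^$

Treat ^$++^ as a base-3 numeral over the given alphabet and add one, carrying through any trailing ^'s.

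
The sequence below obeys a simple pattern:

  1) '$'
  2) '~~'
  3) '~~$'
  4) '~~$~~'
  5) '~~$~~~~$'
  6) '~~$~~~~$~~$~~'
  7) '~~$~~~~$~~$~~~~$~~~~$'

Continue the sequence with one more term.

This is a Fibonacci-style word recurrence s(k) = s(k−1)·s(k−2): e.g. ~~·$ = ~~$.
The next term joins ~~$~~~~$~~$~~~~$~~~~$ and ~~$~~~~$~~$~~.

~~$~~~~$~~$~~~~$~~~~$~~$~~~~$~~$~~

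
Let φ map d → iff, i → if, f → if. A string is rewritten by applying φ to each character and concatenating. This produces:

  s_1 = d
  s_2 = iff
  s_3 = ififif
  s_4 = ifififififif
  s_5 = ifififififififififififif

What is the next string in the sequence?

ifififififififififififififififififififififififif

Replace each of the 24 characters of ifififififififififififif in place — if if if if if if if if if if if if if if if if if if if if if if if if — and concatenate.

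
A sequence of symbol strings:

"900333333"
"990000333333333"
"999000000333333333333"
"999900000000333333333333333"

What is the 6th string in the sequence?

999999000000000000333333333333333333333

The n-th term is n 9's then 2n 0's then 3n+3 3's (n = 1, 2, …).
Setting n = 6 gives 6, 12, 21 characters in each block.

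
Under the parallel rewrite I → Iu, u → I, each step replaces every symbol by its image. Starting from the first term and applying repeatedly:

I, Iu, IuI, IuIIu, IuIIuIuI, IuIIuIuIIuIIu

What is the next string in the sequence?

Replace each of the 13 characters of IuIIuIuIIuIIu in place — Iu I Iu Iu I Iu I Iu Iu I Iu Iu I — and concatenate.

IuIIuIuIIuIIuIuIIuIuI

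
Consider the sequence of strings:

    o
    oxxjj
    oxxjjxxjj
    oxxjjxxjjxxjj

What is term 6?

The strings grow by a fixed suffix xxjj each time.
From oxxjjxxjjxxjj, 2 further steps: oxxjjxxjjxxjj → oxxjjxxjjxxjjxxjj → (answer).

oxxjjxxjjxxjjxxjjxxjj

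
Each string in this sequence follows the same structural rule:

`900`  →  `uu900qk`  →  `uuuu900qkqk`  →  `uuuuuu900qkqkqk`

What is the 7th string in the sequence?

uuuuuuuuuuuu900qkqkqkqkqkqk

s(k+1) = uu·s(k)·qk, so each term gains uu as a prefix and qk as a suffix.
From uuuuuu900qkqkqk, 3 further steps: uuuuuu900qkqkqk → uuuuuuuu900qkqkqkqk → uuuuuuuuuu900qkqkqkqkqk → (answer).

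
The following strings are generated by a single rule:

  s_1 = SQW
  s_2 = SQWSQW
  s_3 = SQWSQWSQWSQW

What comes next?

SQWSQWSQWSQWSQWSQWSQWSQW

s(k+1) = s(k)·s(k) — each term doubles the last.
So the next term is two copies of SQWSQWSQWSQW.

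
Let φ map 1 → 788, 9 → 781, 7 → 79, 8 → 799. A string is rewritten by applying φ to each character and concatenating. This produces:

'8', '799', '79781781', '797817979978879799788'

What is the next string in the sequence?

Replace each of the 21 characters of 797817979978879799788 in place — 79 781 79 799 788 79 781 79 781 781 79 799 799 79 781 79 781 781 79 799 799 — and concatenate.

7978179799788797817978178179799799797817978178179799799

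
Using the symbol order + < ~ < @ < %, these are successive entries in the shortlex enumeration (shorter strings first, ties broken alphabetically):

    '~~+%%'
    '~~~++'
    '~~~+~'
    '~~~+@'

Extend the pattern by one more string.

Find the rightmost character of ~~~+@ below %, bump it to the next letter, and reset everything to its right to +.

~~~+%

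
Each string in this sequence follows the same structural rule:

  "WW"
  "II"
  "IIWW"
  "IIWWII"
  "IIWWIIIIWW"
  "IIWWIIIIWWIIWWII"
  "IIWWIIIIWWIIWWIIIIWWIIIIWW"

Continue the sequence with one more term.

IIWWIIIIWWIIWWIIIIWWIIIIWWIIWWIIIIWWIIWWII

From term 3 onward, concatenate the last term with the second-to-last: II·WW = IIWW, IIWW·II = IIWWII, …
The next term joins IIWWIIIIWWIIWWIIIIWWIIIIWW and IIWWIIIIWWIIWWII.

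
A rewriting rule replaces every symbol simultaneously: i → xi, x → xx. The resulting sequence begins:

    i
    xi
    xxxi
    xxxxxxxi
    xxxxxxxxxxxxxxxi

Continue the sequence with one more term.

Rewriting the 16 symbols of xxxxxxxxxxxxxxxi one by one yields xx xx xx xx xx xx xx xx xx xx xx xx xx xx xx xi; concatenated:

xxxxxxxxxxxxxxxxxxxxxxxxxxxxxxxi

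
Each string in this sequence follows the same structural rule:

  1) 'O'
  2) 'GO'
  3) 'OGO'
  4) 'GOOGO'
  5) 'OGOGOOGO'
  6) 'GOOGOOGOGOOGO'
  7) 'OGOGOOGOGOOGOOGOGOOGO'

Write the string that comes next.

GOOGOOGOGOOGOOGOGOOGOGOOGOOGOGOOGO

Each term (from the third on) is the two preceding terms concatenated in order: term 3 = O·GO = OGO.
Continuing: GOOGOOGOGOOGO · OGOGOOGOGOOGOOGOGOOGO gives term 8.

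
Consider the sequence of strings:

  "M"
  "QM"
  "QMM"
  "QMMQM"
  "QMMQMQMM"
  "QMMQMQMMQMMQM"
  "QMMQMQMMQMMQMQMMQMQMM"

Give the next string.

Each term (from the third on) is the previous term followed by the one before it: term 3 = QM·M = QMM.
So term 8 is QMMQMQMMQMMQMQMMQMQMM·QMMQMQMMQMMQM.

QMMQMQMMQMMQMQMMQMQMMQMMQMQMMQMMQM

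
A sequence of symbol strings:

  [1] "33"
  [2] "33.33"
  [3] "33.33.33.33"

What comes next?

33.33.33.33.33.33.33.33

s(k+1) = s(k)·.·s(k) — each term doubles the last with '.' between the halves.
One more doubling of 33.33.33.33 gives the answer.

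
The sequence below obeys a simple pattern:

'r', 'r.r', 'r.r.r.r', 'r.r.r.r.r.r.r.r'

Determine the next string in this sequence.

Each string is two copies of the previous one joined by '.'.
Doubling r.r.r.r.r.r.r.r with '.' between the halves:

r.r.r.r.r.r.r.r.r.r.r.r.r.r.r.r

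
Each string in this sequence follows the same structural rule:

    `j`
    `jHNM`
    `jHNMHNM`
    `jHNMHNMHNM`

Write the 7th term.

Every step adds HNM to the end: s(k+1) = s(k)·HNM.
From jHNMHNMHNM, 3 further steps: jHNMHNMHNM → jHNMHNMHNMHNM → jHNMHNMHNMHNMHNM → (answer).

jHNMHNMHNMHNMHNMHNM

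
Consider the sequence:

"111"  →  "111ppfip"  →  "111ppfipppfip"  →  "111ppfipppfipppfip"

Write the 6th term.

The strings grow by a fixed suffix ppfip each time.
From 111ppfipppfipppfip, 2 further steps: 111ppfipppfipppfip → 111ppfipppfipppfipppfip → (answer).

111ppfipppfipppfipppfipppfip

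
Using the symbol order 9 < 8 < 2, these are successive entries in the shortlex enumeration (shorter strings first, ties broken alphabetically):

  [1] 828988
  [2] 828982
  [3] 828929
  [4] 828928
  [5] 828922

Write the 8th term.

828892

Stepping forward 3 times from 828922: 828922 → 828899 → 828898, then the target.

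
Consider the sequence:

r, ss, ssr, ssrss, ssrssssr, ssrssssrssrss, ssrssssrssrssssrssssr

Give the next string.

ssrssssrssrssssrssssrssrssssrssrss

This is a Fibonacci-style word recurrence s(k) = s(k−1)·s(k−2): e.g. ss·r = ssr.
So term 8 is ssrssssrssrssssrssssr·ssrssssrssrss.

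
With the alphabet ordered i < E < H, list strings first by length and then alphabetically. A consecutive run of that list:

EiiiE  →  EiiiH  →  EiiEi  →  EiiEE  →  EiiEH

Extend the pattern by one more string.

EiiHi

Find the rightmost character of EiiEH below H, bump it to the next letter, and reset everything to its right to i.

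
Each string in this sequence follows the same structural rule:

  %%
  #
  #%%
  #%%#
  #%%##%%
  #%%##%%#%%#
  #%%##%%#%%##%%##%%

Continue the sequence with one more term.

#%%##%%#%%##%%##%%#%%##%%#%%#

Each term (from the third on) is the previous term followed by the one before it: term 3 = #·%% = #%%.
So term 8 is #%%##%%#%%##%%##%%·#%%##%%#%%#.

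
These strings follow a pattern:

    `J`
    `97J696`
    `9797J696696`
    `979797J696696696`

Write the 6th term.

9797979797J696696696696696

Every step adds 97 to the front and 696 to the end of the previous string.
From 979797J696696696, 2 further steps: 979797J696696696 → 97979797J696696696696 → (answer).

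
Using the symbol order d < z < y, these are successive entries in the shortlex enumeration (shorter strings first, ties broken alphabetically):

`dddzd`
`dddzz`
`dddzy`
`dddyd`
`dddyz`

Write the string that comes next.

dddyy

Find the rightmost character of dddyz below y, bump it to the next letter, and reset everything to its right to d.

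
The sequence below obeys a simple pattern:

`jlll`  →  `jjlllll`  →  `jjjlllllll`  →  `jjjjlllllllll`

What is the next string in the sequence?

Each string has the form j^{n} l^{2n+1} (n = 1, 2, …).
Setting n = 5 gives 5, 11 characters in each block.

jjjjjlllllllllll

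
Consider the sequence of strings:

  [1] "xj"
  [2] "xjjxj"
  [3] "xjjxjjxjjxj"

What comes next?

Every step duplicates the string with 'j' between the halves.
Doubling xjjxjjxjjxj with 'j' between the halves:

xjjxjjxjjxjjxjjxjjxjjxj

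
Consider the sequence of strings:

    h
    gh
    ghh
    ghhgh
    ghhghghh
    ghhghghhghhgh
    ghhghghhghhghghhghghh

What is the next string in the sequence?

ghhghghhghhghghhghghhghhghghhghhgh

This is a Fibonacci-style word recurrence s(k) = s(k−1)·s(k−2): e.g. gh·h = ghh.
The next term joins ghhghghhghhghghhghghh and ghhghghhghhgh.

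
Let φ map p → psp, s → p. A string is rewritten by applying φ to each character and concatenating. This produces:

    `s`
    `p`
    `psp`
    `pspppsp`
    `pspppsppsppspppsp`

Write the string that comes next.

Rewriting the 17 symbols of pspppsppsppspppsp one by one yields psp p psp psp psp p psp psp p psp psp p psp psp psp p psp; concatenated:

pspppsppsppspppsppspppsppspppsppsppspppsp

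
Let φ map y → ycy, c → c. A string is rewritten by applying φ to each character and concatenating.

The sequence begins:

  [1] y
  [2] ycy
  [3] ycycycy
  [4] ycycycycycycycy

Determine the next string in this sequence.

Rewriting the 15 symbols of ycycycycycycycy one by one yields ycy c ycy c ycy c ycy c ycy c ycy c ycy c ycy; concatenated:

ycycycycycycycycycycycycycycycy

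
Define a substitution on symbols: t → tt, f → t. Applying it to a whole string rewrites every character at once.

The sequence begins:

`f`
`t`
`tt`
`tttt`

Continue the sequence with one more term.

Apply φ to tttt symbol by symbol: t→tt, t→tt, t→tt, t→tt; joined: tt tt tt tt.

tttttttt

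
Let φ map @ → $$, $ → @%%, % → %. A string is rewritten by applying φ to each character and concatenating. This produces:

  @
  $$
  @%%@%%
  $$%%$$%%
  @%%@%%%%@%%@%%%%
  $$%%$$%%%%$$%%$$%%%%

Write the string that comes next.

Applying the rule to each of the 20 symbols of $$%%$$%%%%$$%%$$%%%% gives the pieces @%% @%% % % @%% @%% % % % % @%% @%% % % @%% @%% % % % %, which concatenate to the answer.

@%%@%%%%@%%@%%%%%%@%%@%%%%@%%@%%%%%%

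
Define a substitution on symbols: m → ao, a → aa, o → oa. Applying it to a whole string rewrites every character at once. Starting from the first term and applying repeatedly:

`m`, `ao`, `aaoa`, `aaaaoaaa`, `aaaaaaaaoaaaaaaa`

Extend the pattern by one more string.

Applying the rule to each of the 16 symbols of aaaaaaaaoaaaaaaa gives the pieces aa aa aa aa aa aa aa aa oa aa aa aa aa aa aa aa, which concatenate to the answer.

aaaaaaaaaaaaaaaaoaaaaaaaaaaaaaaa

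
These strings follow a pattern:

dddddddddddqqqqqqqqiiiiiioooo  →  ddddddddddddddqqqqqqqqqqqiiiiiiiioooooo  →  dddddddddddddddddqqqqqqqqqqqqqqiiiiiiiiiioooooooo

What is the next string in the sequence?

ddddddddddddddddddddqqqqqqqqqqqqqqqqqiiiiiiiiiiiioooooooooo

Term n consists of 3n+2 d's, followed by 3n-1 q's, followed by 2n i's, followed by 2n-2 o's, where the shown terms are n = 3, 4, 5.
For the next term, n = 6, so the run lengths are 20, 17, 12, 10.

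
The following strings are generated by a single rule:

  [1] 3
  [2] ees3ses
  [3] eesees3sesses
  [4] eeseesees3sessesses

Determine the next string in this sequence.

s(k+1) = ees·s(k)·ses, so each term gains ees as a prefix and ses as a suffix.
So the next term is ees·eeseesees3sessesses·ses.

eeseeseesees3sessessesses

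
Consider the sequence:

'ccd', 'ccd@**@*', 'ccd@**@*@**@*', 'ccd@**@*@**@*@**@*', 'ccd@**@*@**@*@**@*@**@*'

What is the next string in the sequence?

Every step adds @**@* to the end: s(k+1) = s(k)·@**@*.
One more step from ccd@**@*@**@*@**@*@**@* gives the answer.

ccd@**@*@**@*@**@*@**@*@**@*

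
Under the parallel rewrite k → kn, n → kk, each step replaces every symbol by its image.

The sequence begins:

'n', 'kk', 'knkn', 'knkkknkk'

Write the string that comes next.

knkkknknknkkknkn

Expanding knkkknkk: k→kn, n→kk, k→kn, k→kn, k→kn, n→kk, k→kn, k→kn. Concatenated: kn kk kn kn kn kk kn kn.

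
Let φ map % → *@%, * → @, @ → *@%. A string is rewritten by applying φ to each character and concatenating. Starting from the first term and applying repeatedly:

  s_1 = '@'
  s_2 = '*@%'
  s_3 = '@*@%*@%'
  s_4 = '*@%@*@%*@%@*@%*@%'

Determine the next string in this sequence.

Rewriting the 17 symbols of *@%@*@%*@%@*@%*@% one by one yields @ *@% *@% *@% @ *@% *@% @ *@% *@% *@% @ *@% *@% @ *@% *@%; concatenated:

@*@%*@%*@%@*@%*@%@*@%*@%*@%@*@%*@%@*@%*@%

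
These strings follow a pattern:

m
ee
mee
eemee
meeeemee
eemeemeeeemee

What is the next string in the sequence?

meeeemeeeemeemeeeemee

Each term (from the third on) is the two preceding terms concatenated in order: term 3 = m·ee = mee.
The next term joins meeeemee and eemeemeeeemee.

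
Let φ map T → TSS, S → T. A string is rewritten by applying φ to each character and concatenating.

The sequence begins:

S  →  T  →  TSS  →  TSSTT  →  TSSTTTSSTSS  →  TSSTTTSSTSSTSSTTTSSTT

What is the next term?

TSSTTTSSTSSTSSTTTSSTTTSSTTTSSTSSTSSTTTSSTSS

φ(TSSTTTSSTSSTSSTTTSSTT) expands symbol-by-symbol to TSS T T TSS TSS TSS T T TSS T T TSS T T TSS TSS TSS T T TSS TSS; joining the 21 pieces gives the next term.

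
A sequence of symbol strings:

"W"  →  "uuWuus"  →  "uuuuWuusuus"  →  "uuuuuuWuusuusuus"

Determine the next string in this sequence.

uuuuuuuuWuusuusuusuus

Each term wraps the previous one in uu on the left and uus on the right.
So the next term is uu·uuuuuuWuusuusuus·uus.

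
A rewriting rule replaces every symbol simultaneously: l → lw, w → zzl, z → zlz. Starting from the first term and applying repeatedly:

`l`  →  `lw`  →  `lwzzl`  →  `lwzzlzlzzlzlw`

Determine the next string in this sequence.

lwzzlzlzzlzlwzlzlwzlzzlzlwzlzlwzzl

Applying the rule to each of the 13 symbols of lwzzlzlzzlzlw gives the pieces lw zzl zlz zlz lw zlz lw zlz zlz lw zlz lw zzl, which concatenate to the answer.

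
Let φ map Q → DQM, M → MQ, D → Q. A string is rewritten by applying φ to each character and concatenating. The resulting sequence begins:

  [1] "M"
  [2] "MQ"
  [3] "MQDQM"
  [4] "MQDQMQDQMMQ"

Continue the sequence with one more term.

MQDQMQDQMMQDQMQDQMMQMQDQM

Rewriting each symbol of MQDQMQDQMMQ: M→MQ, Q→DQM, D→Q, Q→DQM, M→MQ, Q→DQM, D→Q, Q→DQM, M→MQ, M→MQ, Q→DQM, which concatenates to MQ DQM Q DQM MQ DQM Q DQM MQ MQ DQM.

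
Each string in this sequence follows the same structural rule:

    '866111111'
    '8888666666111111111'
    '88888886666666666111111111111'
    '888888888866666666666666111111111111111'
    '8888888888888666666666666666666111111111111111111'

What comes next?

Each string has the form 8^{3n-2} 6^{4n-2} 1^{3n+3} (n = 1, 2, …).
At n = 6 the blocks have lengths 16, 22, 21.

88888888888888886666666666666666666666111111111111111111111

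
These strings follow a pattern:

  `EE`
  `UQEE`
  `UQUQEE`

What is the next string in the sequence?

Every step adds UQ at the front: s(k+1) = UQ·s(k).
Applying this once more to UQUQEE:

UQUQUQEE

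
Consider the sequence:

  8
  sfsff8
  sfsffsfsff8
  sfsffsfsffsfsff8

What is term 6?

sfsffsfsffsfsffsfsffsfsff8

Each term is the previous one with sfsff prepended.
From sfsffsfsffsfsff8, 2 further steps: sfsffsfsffsfsff8 → sfsffsfsffsfsffsfsff8 → (answer).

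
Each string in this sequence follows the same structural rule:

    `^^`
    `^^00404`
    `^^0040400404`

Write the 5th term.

The strings grow by a fixed suffix 00404 each time.
From ^^0040400404, 2 further steps: ^^0040400404 → ^^004040040400404 → (answer).

^^00404004040040400404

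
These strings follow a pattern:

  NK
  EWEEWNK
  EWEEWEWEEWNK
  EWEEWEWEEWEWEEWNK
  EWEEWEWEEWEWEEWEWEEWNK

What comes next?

Every step adds EWEEW at the front: s(k+1) = EWEEW·s(k).
So the next term is EWEEW·EWEEWEWEEWEWEEWEWEEWNK.

EWEEWEWEEWEWEEWEWEEWEWEEWNK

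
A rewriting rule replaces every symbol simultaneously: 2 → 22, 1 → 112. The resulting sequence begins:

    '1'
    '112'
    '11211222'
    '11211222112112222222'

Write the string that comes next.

φ(11211222112112222222) expands symbol-by-symbol to 112 112 22 112 112 22 22 22 112 112 22 112 112 22 22 22 22 22 22 22; joining the 20 pieces gives the next term.

112112221121122222221121122211211222222222222222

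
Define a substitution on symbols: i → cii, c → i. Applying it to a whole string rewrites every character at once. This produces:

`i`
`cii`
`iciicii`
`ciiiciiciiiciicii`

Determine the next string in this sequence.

iciiciiciiiciiciiiciiciiciiiciiciiiciicii

φ(ciiiciiciiiciicii) expands symbol-by-symbol to i cii cii cii i cii cii i cii cii cii i cii cii i cii cii; joining the 17 pieces gives the next term.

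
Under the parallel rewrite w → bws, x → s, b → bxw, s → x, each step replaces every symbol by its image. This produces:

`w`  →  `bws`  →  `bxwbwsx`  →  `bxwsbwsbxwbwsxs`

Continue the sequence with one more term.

bxwsbwsxbxwbwsxbxwsbwsbxwbwsxsx

Replace each of the 15 characters of bxwsbwsbxwbwsxs in place — bxw s bws x bxw bws x bxw s bws bxw bws x s x — and concatenate.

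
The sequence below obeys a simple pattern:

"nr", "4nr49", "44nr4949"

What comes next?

s(k+1) = 4·s(k)·49, so each term gains 4 as a prefix and 49 as a suffix.
So the next term is 4·44nr4949·49.

444nr494949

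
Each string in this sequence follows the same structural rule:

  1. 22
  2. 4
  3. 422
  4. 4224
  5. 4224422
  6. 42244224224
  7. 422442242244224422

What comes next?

42244224224422442242244224224

Each term (from the third on) is the previous term followed by the one before it: term 3 = 4·22 = 422.
So term 8 is 422442242244224422·42244224224.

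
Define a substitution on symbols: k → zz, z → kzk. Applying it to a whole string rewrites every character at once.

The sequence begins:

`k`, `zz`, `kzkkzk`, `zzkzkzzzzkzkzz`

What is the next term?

Applying the rule to each of the 14 symbols of zzkzkzzzzkzkzz gives the pieces kzk kzk zz kzk zz kzk kzk kzk kzk zz kzk zz kzk kzk, which concatenate to the answer.

kzkkzkzzkzkzzkzkkzkkzkkzkzzkzkzzkzkkzk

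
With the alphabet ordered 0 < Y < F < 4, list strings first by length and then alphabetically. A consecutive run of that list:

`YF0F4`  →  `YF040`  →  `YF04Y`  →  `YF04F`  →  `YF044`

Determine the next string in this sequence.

YFY00

The successor of YF044 increments the rightmost position that isn't already 4 and resets every position after it to 0.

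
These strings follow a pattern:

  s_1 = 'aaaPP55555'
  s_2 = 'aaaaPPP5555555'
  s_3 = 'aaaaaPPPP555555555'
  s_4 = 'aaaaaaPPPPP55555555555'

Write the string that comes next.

aaaaaaaPPPPPP5555555555555

Term n consists of n+1 a's, followed by n P's, followed by 2n+1 5's, where the shown terms are n = 2, 3, 4, 5.
For the next term, n = 6, so the run lengths are 7, 6, 13.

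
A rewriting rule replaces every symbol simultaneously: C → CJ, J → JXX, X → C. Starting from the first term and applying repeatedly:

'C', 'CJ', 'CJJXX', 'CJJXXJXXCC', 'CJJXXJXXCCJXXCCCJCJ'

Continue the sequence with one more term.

Applying the rule to each of the 19 symbols of CJJXXJXXCCJXXCCCJCJ gives the pieces CJ JXX JXX C C JXX C C CJ CJ JXX C C CJ CJ CJ JXX CJ JXX, which concatenate to the answer.

CJJXXJXXCCJXXCCCJCJJXXCCCJCJCJJXXCJJXX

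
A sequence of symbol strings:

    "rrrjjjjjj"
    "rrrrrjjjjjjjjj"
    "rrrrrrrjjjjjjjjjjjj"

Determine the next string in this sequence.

rrrrrrrrrjjjjjjjjjjjjjjj

Each string has the form r^{2n-1} j^{3n}, where the shown terms are n = 2, 3, 4.
At n = 5 the blocks have lengths 9, 15.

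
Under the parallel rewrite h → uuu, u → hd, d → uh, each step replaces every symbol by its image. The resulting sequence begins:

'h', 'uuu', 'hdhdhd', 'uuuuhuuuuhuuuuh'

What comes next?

Rewriting the 15 symbols of uuuuhuuuuhuuuuh one by one yields hd hd hd hd uuu hd hd hd hd uuu hd hd hd hd uuu; concatenated:

hdhdhdhduuuhdhdhdhduuuhdhdhdhduuu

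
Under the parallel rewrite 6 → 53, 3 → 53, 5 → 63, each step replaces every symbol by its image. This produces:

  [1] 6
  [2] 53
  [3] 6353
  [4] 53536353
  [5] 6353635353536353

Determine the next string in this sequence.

53536353535363536353635353536353

φ(6353635353536353) expands symbol-by-symbol to 53 53 63 53 53 53 63 53 63 53 63 53 53 53 63 53; joining the 16 pieces gives the next term.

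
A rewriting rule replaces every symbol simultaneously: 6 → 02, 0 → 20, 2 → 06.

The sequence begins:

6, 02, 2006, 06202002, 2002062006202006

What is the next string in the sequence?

Rewriting the 16 symbols of 2002062006202006 one by one yields 06 20 20 06 20 02 06 20 20 02 06 20 06 20 20 02; concatenated:

06202006200206202002062006202002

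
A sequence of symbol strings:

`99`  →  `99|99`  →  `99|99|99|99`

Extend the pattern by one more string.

Each string is two copies of the previous one joined by '|'.
So the next term is two copies of 99|99|99|99 with '|' between the halves.

99|99|99|99|99|99|99|99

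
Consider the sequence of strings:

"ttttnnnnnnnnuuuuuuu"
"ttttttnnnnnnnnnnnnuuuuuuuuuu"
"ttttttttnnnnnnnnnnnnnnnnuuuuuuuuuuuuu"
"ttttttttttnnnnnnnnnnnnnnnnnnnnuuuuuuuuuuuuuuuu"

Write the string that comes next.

Term n consists of 2n t's, followed by 4n n's, followed by 3n+1 u's, where the shown terms are n = 2, 3, 4, 5.
For the next term, n = 6, so the run lengths are 12, 24, 19.

ttttttttttttnnnnnnnnnnnnnnnnnnnnnnnnuuuuuuuuuuuuuuuuuuu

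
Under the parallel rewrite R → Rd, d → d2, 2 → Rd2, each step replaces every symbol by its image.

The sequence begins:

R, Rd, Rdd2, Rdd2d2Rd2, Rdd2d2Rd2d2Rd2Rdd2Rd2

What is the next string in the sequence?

Rdd2d2Rd2d2Rd2Rdd2Rd2d2Rd2Rdd2Rd2Rdd2d2Rd2Rdd2Rd2

Applying the rule to each of the 21 symbols of Rdd2d2Rd2d2Rd2Rdd2Rd2 gives the pieces Rd d2 d2 Rd2 d2 Rd2 Rd d2 Rd2 d2 Rd2 Rd d2 Rd2 Rd d2 d2 Rd2 Rd d2 Rd2, which concatenate to the answer.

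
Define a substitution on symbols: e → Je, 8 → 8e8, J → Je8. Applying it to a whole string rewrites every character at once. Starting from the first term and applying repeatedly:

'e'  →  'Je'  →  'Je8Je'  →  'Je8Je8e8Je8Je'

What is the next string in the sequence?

φ(Je8Je8e8Je8Je) expands symbol-by-symbol to Je8 Je 8e8 Je8 Je 8e8 Je 8e8 Je8 Je 8e8 Je8 Je; joining the 13 pieces gives the next term.

Je8Je8e8Je8Je8e8Je8e8Je8Je8e8Je8Je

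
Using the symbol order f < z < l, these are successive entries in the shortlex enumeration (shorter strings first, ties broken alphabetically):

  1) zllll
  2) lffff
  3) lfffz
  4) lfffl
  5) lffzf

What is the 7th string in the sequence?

lffzl

Stepping forward 2 times from lffzf: lffzf → lffzz, then the target.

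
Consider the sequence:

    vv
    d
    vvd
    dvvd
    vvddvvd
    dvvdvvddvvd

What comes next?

vvddvvddvvdvvddvvd

From term 3 onward, concatenate the second-to-last term with the last: vv·d = vvd, d·vvd = dvvd, …
So term 7 is vvddvvd·dvvdvvddvvd.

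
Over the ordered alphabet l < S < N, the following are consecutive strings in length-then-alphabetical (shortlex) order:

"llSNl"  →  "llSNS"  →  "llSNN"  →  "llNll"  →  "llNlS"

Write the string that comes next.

llNlN

Treat llNlS as a base-3 numeral over the given alphabet and add one, carrying through any trailing N's.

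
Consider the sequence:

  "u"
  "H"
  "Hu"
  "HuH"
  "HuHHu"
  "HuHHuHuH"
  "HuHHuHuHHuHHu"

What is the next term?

HuHHuHuHHuHHuHuHHuHuH

From term 3 onward, concatenate the last term with the second-to-last: H·u = Hu, Hu·H = HuH, …
Continuing: HuHHuHuHHuHHu · HuHHuHuH gives term 8.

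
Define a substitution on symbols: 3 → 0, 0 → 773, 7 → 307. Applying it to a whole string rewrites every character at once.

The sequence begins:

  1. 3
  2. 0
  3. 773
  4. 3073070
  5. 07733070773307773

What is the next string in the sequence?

Applying the rule to each of the 17 symbols of 07733070773307773 gives the pieces 773 307 307 0 0 773 307 773 307 307 0 0 773 307 307 307 0, which concatenate to the answer.

77330730700773307773307307007733073073070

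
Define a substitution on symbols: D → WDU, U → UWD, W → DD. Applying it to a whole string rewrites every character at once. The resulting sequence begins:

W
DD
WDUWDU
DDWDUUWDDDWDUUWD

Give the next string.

Rewriting the 16 symbols of DDWDUUWDDDWDUUWD one by one yields WDU WDU DD WDU UWD UWD DD WDU WDU WDU DD WDU UWD UWD DD WDU; concatenated:

WDUWDUDDWDUUWDUWDDDWDUWDUWDUDDWDUUWDUWDDDWDU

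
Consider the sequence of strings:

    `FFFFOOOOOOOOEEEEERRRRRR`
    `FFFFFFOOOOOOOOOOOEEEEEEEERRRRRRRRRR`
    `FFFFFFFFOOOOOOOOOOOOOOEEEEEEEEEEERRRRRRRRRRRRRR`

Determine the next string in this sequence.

FFFFFFFFFFOOOOOOOOOOOOOOOOOEEEEEEEEEEEEEERRRRRRRRRRRRRRRRRR

Reading off run lengths: F runs 4, 6, 8; O runs 8, 11, 14; E runs 5, 8, 11; R runs 6, 10, 14 — each is linear in n, where the shown terms are n = 2, 3, 4.
Setting n = 5 gives 10, 17, 14, 18 characters in each block.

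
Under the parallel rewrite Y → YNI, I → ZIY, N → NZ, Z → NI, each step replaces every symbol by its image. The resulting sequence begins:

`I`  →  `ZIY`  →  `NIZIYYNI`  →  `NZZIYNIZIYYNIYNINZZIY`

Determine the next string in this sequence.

Rewriting the 21 symbols of NZZIYNIZIYYNIYNINZZIY one by one yields NZ NI NI ZIY YNI NZ ZIY NI ZIY YNI YNI NZ ZIY YNI NZ ZIY NZ NI NI ZIY YNI; concatenated:

NZNINIZIYYNINZZIYNIZIYYNIYNINZZIYYNINZZIYNZNINIZIYYNI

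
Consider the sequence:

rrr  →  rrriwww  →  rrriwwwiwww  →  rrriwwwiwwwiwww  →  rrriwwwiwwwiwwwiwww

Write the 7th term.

rrriwwwiwwwiwwwiwwwiwwwiwww

The strings grow by a fixed suffix iwww each time.
From rrriwwwiwwwiwwwiwww, 2 further steps: rrriwwwiwwwiwwwiwww → rrriwwwiwwwiwwwiwwwiwww → (answer).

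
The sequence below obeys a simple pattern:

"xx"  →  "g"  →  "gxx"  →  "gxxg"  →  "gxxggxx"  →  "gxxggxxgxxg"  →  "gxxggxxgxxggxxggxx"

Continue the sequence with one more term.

gxxggxxgxxggxxggxxgxxggxxgxxg

Each term (from the third on) is the previous term followed by the one before it: term 3 = g·xx = gxx.
Continuing: gxxggxxgxxggxxggxx · gxxggxxgxxg gives term 8.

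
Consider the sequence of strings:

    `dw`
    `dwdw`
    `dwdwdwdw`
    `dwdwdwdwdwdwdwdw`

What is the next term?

s(k+1) = s(k)·s(k) — each term doubles the last.
Doubling dwdwdwdwdwdwdwdw:

dwdwdwdwdwdwdwdwdwdwdwdwdwdwdwdw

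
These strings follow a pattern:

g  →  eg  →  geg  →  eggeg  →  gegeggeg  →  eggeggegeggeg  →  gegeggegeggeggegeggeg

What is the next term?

Each term (from the third on) is the two preceding terms concatenated in order: term 3 = g·eg = geg.
Continuing: eggeggegeggeg · gegeggegeggeggegeggeg gives term 8.

eggeggegeggeggegeggegeggeggegeggeg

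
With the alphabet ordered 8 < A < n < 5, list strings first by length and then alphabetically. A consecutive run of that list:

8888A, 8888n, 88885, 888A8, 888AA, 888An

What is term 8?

Advancing 2 positions from 888An through 888An → 888A5 reaches term 8.

888n8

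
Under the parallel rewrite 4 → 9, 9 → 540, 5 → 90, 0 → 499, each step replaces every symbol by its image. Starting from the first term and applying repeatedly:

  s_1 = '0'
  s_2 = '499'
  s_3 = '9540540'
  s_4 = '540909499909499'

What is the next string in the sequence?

Rewriting the 15 symbols of 540909499909499 one by one yields 90 9 499 540 499 540 9 540 540 540 499 540 9 540 540; concatenated:

90949954049954095405405404995409540540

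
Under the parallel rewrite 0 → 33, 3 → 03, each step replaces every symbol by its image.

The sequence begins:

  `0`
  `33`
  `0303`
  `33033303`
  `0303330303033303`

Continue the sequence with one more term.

33033303030333033303330303033303

Replace each of the 16 characters of 0303330303033303 in place — 33 03 33 03 03 03 33 03 33 03 33 03 03 03 33 03 — and concatenate.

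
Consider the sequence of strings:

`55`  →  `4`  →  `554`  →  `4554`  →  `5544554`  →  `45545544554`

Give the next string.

From term 3 onward, concatenate the second-to-last term with the last: 55·4 = 554, 4·554 = 4554, …
So term 7 is 5544554·45545544554.

554455445545544554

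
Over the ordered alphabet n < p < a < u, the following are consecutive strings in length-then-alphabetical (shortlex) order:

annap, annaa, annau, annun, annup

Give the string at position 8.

anpnn

Stepping forward 3 times from annup: annup → annua → annuu, then the target.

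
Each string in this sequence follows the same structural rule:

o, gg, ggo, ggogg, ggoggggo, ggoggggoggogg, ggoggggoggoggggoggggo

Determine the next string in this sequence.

ggoggggoggoggggoggggoggoggggoggogg

Each term (from the third on) is the previous term followed by the one before it: term 3 = gg·o = ggo.
So term 8 is ggoggggoggoggggoggggo·ggoggggoggogg.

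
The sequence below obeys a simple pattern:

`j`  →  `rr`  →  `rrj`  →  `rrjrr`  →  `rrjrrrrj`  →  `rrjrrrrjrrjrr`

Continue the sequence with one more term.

Each term (from the third on) is the previous term followed by the one before it: term 3 = rr·j = rrj.
Continuing: rrjrrrrjrrjrr · rrjrrrrj gives term 7.

rrjrrrrjrrjrrrrjrrrrj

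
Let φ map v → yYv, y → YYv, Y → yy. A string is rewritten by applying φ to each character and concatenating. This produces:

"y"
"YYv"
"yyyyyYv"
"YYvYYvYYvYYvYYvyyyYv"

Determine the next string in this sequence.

Applying the rule to each of the 20 symbols of YYvYYvYYvYYvYYvyyyYv gives the pieces yy yy yYv yy yy yYv yy yy yYv yy yy yYv yy yy yYv YYv YYv YYv yy yYv, which concatenate to the answer.

yyyyyYvyyyyyYvyyyyyYvyyyyyYvyyyyyYvYYvYYvYYvyyyYv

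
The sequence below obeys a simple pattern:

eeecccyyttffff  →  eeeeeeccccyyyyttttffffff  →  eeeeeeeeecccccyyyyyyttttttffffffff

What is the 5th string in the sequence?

eeeeeeeeeeeeeeecccccccyyyyyyyyyyttttttttttffffffffffff

Reading off run lengths: e runs 3, 6, 9; c runs 3, 4, 5; y runs 2, 4, 6; t runs 2, 4, 6; f runs 4, 6, 8 — each is linear in n (n = 1, 2, …).
Setting n = 5 gives 15, 7, 10, 10, 12 characters in each block.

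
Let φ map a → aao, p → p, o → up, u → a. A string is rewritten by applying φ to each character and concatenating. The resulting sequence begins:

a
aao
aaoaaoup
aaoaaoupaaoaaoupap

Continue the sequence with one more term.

Replace each of the 18 characters of aaoaaoupaaoaaoupap in place — aao aao up aao aao up a p aao aao up aao aao up a p aao p — and concatenate.

aaoaaoupaaoaaoupapaaoaaoupaaoaaoupapaaop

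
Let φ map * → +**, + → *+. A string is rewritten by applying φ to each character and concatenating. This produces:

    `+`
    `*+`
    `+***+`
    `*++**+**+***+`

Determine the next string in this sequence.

Rewriting the 13 symbols of *++**+**+***+ one by one yields +** *+ *+ +** +** *+ +** +** *+ +** +** +** *+; concatenated:

+***+*++**+***++**+***++**+**+***+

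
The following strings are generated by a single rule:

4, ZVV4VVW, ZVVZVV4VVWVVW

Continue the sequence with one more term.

Every step adds ZVV to the front and VVW to the end of the previous string.
Applying this once more to ZVVZVV4VVWVVW:

ZVVZVVZVV4VVWVVWVVW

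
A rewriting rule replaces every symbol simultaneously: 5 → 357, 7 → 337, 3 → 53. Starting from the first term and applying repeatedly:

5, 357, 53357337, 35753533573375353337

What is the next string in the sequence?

φ(35753533573375353337) expands symbol-by-symbol to 53 357 337 357 53 357 53 53 357 337 53 53 337 357 53 357 53 53 53 337; joining the 20 pieces gives the next term.

53357337357533575353357337535333735753357535353337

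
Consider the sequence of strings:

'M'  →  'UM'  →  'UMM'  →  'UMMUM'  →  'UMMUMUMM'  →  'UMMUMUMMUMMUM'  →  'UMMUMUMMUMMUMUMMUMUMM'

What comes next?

This is a Fibonacci-style word recurrence s(k) = s(k−1)·s(k−2): e.g. UM·M = UMM.
The next term joins UMMUMUMMUMMUMUMMUMUMM and UMMUMUMMUMMUM.

UMMUMUMMUMMUMUMMUMUMMUMMUMUMMUMMUM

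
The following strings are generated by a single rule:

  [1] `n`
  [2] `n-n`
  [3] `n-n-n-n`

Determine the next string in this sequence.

s(k+1) = s(k)·-·s(k) — each term doubles the last with '-' between the halves.
Doubling n-n-n-n with '-' between the halves:

n-n-n-n-n-n-n-n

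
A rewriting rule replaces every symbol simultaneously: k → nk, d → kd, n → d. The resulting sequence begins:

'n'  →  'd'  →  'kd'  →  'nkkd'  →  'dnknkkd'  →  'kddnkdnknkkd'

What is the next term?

nkkdkddnkkddnkdnknkkd

Rewriting each symbol of kddnkdnknkkd: k→nk, d→kd, d→kd, n→d, k→nk, d→kd, n→d, k→nk, n→d, k→nk, k→nk, d→kd, which concatenates to nk kd kd d nk kd d nk d nk nk kd.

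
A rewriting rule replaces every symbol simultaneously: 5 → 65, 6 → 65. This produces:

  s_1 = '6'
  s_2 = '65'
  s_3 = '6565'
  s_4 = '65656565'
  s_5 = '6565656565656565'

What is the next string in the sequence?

65656565656565656565656565656565

Applying the rule to each of the 16 symbols of 6565656565656565 gives the pieces 65 65 65 65 65 65 65 65 65 65 65 65 65 65 65 65, which concatenate to the answer.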